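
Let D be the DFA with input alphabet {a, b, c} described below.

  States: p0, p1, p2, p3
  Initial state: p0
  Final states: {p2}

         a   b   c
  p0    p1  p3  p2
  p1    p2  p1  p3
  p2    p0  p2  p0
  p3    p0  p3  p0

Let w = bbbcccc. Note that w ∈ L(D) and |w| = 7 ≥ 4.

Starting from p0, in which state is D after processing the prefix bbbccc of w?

Run of D on the first 6 characters of w = b b b c c c:
  step 0: p0  (start)
  step 1: p3  (read b: p0→p3)
  step 2: p3  (read b: p3→p3)
  step 3: p3  (read b: p3→p3)
  step 4: p0  (read c: p3→p0)
  step 5: p2  (read c: p0→p2)
  step 6: p0  (read c: p2→p0)

After reading 6 characters, D is in state p0.

p0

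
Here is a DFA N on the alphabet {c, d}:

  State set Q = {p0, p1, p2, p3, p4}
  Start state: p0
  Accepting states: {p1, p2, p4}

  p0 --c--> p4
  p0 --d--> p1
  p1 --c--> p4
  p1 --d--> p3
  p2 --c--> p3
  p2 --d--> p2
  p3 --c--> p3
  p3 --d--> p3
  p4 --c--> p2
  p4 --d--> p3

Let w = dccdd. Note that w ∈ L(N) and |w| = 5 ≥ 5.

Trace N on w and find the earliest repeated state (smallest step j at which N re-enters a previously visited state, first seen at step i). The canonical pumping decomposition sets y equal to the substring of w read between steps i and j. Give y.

d

State sequence: p0 -d-> p1 -c-> p4 -c-> p2 -d-> p2 -d-> p2
First repeat at step 4: p2 was already visited.

So i = 3, j = 4, giving x = w[0:3] = dcc, y = w[3:4] = d, z = w[4:5] = d.
Check: |xy| = 4 ≤ 5 and |y| = 1 ≥ 1. Reading y takes N from p2 back to p2, so every xyⁱz is accepted.
Since N has 5 states, any run of length ≥ 5 visits 5+1 states, so by pigeonhole some state repeats within the first 5 steps — that repeat gives the pumpable loop.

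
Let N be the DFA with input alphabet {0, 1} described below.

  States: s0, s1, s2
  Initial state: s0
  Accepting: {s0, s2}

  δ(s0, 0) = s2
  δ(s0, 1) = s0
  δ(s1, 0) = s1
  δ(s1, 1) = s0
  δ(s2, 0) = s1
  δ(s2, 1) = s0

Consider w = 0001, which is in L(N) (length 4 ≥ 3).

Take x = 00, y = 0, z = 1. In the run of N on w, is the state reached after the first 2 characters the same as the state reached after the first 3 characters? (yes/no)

yes

Run of N on the first 3 characters of w = 0 0 0:
  step 0: s0  (start)
  step 1: s2  (read 0: s0→s2)
  step 2: s1  (read 0: s2→s1)
  step 3: s1  (read 0: s1→s1)

After x (step 2): s1. After xy (step 3): s1.
They match, so y = 0 drives N around a cycle from s1 back to itself; pumping y any number of times keeps N in s1 before reading z, and xyⁱz ∈ L(N) for every i ≥ 0.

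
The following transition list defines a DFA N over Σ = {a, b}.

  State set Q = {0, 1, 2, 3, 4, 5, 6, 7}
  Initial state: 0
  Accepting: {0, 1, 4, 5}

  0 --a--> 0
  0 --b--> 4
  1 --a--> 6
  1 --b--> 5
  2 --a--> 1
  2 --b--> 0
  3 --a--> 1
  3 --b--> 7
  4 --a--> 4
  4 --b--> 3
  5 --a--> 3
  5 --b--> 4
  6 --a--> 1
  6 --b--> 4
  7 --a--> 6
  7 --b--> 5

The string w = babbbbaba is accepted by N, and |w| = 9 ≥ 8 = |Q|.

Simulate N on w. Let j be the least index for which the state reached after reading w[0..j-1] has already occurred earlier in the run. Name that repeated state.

Run of N on w = b a b b b b a b a:
  step 0: 0  (start)
  step 1: 4  (read b: 0→4)
  step 2: 4  (read a: 4→4)   ← first repeat (4 seen earlier)
  step 3: 3  (read b: 4→3)
  step 4: 7  (read b: 3→7)
  step 5: 5  (read b: 7→5)
  step 6: 4  (read b: 5→4)
  step 7: 4  (read a: 4→4)
  step 8: 3  (read b: 4→3)
  step 9: 1  (read a: 3→1)

The earliest repeat is at step j = 2: N is in 4, which it already visited at step i = 1.

4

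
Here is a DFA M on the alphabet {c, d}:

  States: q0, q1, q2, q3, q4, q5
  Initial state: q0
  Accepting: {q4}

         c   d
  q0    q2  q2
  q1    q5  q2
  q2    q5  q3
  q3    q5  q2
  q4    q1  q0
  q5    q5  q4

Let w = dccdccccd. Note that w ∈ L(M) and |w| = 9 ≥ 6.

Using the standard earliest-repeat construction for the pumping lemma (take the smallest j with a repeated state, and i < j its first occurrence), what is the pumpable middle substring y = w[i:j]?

c

State sequence: q0 -d-> q2 -c-> q5 -c-> q5 -d-> q4 -c-> q1 -c-> q5 -c-> q5 -c-> q5 -d-> q4
First repeat at step 3: q5 was already visited.

So i = 2, j = 3, giving x = w[0:2] = dc, y = w[2:3] = c, z = w[3:9] = dccccd.
Check: |xy| = 3 ≤ 6 and |y| = 1 ≥ 1. Reading y takes M from q5 back to q5, so every xyⁱz is accepted.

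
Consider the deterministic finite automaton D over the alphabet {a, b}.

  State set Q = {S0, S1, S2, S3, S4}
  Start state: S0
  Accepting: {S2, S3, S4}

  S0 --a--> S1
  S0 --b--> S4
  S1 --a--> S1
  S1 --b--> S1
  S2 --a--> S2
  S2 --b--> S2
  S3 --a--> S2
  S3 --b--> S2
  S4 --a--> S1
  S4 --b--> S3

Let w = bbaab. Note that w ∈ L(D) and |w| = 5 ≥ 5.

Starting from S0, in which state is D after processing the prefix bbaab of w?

S2

Run of D on the first 5 characters of w = b b a a b:
  step 0: S0  (start)
  step 1: S4  (read b: S0→S4)
  step 2: S3  (read b: S4→S3)
  step 3: S2  (read a: S3→S2)
  step 4: S2  (read a: S2→S2)
  step 5: S2  (read b: S2→S2)

After reading 5 characters, D is in state S2.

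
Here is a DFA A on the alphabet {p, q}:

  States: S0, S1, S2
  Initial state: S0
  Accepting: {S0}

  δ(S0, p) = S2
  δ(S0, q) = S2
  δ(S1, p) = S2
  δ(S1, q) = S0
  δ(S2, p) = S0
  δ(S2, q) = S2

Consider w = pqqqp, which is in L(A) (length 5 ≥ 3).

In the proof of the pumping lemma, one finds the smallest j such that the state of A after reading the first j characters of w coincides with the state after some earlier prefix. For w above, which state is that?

S2

Run of A on w = p q q q p:
  step 0: S0  (start)
  step 1: S2  (read p: S0→S2)
  step 2: S2  (read q: S2→S2)   ← first repeat (S2 seen earlier)
  step 3: S2  (read q: S2→S2)
  step 4: S2  (read q: S2→S2)
  step 5: S0  (read p: S2→S0)

The earliest repeat is at step j = 2: A is in S2, which it already visited at step i = 1.
With |Q| = 3, pigeonhole forces a state repeat no later than step 3; the substring read between the first and second visits to that state can be pumped.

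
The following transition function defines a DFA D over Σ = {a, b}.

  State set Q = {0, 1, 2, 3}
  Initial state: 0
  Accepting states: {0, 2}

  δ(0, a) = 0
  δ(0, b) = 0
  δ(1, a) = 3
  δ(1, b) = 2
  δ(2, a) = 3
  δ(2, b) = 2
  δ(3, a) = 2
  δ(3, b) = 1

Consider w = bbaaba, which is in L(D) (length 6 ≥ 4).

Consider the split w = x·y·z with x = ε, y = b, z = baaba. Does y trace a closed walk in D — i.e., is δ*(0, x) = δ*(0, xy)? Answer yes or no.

yes

Run of D on the first 1 characters of w = b:
  step 0: 0  (start)
  step 1: 0  (read b: 0→0)

After x (step 0): 0. After xy (step 1): 0.
They match, so y = b drives D around a cycle from 0 back to itself; pumping y any number of times keeps D in 0 before reading z, and xyⁱz ∈ L(D) for every i ≥ 0.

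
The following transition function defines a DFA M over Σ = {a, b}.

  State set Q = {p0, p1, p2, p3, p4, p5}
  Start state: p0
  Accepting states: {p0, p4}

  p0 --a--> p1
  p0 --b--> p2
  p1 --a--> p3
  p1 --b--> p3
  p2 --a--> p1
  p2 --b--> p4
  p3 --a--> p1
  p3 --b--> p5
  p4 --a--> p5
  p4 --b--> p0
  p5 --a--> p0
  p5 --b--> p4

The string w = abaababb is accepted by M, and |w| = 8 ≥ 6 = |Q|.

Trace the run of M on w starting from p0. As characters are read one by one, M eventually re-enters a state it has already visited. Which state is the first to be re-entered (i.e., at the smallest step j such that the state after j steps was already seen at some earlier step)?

p1

State sequence: p0 -a-> p1 -b-> p3 -a-> p1 -a-> p3 -b-> p5 -a-> p0 -b-> p2 -b-> p4
First repeat at step 3: p1 was already visited.

The earliest repeat is at step j = 3: M is in p1, which it already visited at step i = 1.
Pumping length from the standard proof: p = 6 (the number of states). The repeated state found above gives |xy| = j ≤ 6 and |y| = j − i ≥ 1.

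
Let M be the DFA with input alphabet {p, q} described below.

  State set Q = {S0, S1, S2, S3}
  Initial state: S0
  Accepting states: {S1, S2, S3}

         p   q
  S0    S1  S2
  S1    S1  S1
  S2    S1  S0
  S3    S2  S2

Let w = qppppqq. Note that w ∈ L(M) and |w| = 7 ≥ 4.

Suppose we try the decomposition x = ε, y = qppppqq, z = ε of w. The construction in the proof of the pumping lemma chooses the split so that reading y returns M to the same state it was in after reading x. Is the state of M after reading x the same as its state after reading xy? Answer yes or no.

State sequence: S0 -q-> S2 -p-> S1 -p-> S1 -p-> S1 -p-> S1 -q-> S1 -q-> S1

After x (step 0): S0. After xy (step 7): S1.
They differ (S0 ≠ S1), so y is not a cycle from the state after x; this split is not the one the pumping-lemma construction produces, and pumping y need not keep the string in L(M).

no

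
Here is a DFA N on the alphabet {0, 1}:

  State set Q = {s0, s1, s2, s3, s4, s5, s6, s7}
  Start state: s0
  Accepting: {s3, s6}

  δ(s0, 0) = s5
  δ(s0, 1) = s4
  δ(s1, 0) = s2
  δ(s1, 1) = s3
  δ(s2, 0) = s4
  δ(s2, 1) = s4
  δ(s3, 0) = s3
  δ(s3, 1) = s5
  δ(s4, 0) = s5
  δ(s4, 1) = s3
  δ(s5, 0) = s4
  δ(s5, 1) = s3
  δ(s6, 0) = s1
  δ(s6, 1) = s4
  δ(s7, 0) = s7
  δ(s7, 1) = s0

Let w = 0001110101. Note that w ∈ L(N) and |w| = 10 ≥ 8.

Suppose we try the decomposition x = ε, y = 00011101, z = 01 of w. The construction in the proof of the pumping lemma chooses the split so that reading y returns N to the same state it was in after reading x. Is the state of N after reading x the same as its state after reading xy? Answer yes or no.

Run of N on the first 8 characters of w = 0 0 0 1 1 1 0 1:
  step 0: s0  (start)
  step 1: s5  (read 0: s0→s5)
  step 2: s4  (read 0: s5→s4)
  step 3: s5  (read 0: s4→s5)
  step 4: s3  (read 1: s5→s3)
  step 5: s5  (read 1: s3→s5)
  step 6: s3  (read 1: s5→s3)
  step 7: s3  (read 0: s3→s3)
  step 8: s5  (read 1: s3→s5)

After x (step 0): s0. After xy (step 8): s5.
They differ (s0 ≠ s5), so y is not a cycle from the state after x; this split is not the one the pumping-lemma construction produces, and pumping y need not keep the string in L(N).

no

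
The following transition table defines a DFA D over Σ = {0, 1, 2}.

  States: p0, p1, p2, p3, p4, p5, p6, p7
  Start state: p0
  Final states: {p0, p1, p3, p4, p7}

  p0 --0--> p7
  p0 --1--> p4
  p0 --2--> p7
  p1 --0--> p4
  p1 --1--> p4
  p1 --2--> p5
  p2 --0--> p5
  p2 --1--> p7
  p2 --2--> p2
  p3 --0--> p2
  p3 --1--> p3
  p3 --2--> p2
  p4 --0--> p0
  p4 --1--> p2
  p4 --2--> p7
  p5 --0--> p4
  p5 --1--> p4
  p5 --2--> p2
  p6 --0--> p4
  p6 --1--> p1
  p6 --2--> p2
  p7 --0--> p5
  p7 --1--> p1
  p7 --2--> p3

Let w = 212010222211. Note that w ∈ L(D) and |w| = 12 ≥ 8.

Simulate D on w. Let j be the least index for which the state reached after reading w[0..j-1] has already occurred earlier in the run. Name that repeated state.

p5

State sequence: p0 -2-> p7 -1-> p1 -2-> p5 -0-> p4 -1-> p2 -0-> p5 -2-> p2 -2-> p2 -2-> p2 -2-> p2 -1-> p7 -1-> p1
First repeat at step 6: p5 was already visited.

The earliest repeat is at step j = 6: D is in p5, which it already visited at step i = 3.
Since D has 8 states, any run of length ≥ 8 visits 8+1 states, so by pigeonhole some state repeats within the first 8 steps — that repeat gives the pumpable loop.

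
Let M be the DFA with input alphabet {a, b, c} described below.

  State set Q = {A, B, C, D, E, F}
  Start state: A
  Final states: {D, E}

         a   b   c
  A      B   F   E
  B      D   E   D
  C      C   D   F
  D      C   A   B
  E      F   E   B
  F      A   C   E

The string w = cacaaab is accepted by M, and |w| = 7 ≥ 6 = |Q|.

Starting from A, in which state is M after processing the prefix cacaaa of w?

State sequence: A -c-> E -a-> F -c-> E -a-> F -a-> A -a-> B

After reading 6 characters, M is in state B.
(This kind of state-tracing is the core of the pumping-lemma construction: with 6 states, pigeonhole forces a repeat within the first 6 steps.)

B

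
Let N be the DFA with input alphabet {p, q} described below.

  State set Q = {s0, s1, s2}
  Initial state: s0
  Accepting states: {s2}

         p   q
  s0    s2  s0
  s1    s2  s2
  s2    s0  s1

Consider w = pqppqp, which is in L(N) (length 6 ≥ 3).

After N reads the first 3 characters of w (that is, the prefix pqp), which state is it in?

s2

Run of N on the first 3 characters of w = p q p:
  step 0: s0  (start)
  step 1: s2  (read p: s0→s2)
  step 2: s1  (read q: s2→s1)
  step 3: s2  (read p: s1→s2)

After reading 3 characters, N is in state s2.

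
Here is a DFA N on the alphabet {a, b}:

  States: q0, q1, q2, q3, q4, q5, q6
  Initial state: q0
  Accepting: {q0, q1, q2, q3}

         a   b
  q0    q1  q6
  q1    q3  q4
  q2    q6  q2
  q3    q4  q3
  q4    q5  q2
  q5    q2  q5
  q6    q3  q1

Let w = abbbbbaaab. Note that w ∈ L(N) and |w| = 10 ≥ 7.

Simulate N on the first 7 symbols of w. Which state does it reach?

q6

State sequence: q0 -a-> q1 -b-> q4 -b-> q2 -b-> q2 -b-> q2 -b-> q2 -a-> q6

After reading 7 characters, N is in state q6.
(This kind of state-tracing is the core of the pumping-lemma construction: with 7 states, pigeonhole forces a repeat within the first 7 steps.)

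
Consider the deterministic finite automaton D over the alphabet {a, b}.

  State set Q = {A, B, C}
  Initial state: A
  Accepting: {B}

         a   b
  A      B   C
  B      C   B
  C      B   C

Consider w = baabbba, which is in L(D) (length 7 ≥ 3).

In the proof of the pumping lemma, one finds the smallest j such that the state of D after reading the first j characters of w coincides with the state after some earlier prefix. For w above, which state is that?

State sequence: A -b-> C -a-> B -a-> C -b-> C -b-> C -b-> C -a-> B
First repeat at step 3: C was already visited.

The earliest repeat is at step j = 3: D is in C, which it already visited at step i = 1.

C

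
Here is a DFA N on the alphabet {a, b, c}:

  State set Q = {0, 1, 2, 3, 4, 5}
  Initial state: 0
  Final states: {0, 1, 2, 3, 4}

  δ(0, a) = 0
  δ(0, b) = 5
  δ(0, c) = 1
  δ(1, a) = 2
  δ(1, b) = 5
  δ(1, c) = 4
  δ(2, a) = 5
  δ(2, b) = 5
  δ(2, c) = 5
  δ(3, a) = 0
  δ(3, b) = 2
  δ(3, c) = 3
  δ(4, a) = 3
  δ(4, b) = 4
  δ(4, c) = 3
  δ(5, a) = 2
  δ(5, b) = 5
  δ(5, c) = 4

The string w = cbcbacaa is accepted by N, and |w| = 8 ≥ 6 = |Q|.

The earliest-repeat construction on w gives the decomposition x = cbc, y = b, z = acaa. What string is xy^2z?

xy^2z = cbc·b·b·acaa = cbcbbacaa.
Reading y = b takes N from 4 back to 4, so after x·y·y the machine is still in 4, and z then leads to the accepting state 0. Hence cbcbbacaa ∈ L(N).

cbcbbacaa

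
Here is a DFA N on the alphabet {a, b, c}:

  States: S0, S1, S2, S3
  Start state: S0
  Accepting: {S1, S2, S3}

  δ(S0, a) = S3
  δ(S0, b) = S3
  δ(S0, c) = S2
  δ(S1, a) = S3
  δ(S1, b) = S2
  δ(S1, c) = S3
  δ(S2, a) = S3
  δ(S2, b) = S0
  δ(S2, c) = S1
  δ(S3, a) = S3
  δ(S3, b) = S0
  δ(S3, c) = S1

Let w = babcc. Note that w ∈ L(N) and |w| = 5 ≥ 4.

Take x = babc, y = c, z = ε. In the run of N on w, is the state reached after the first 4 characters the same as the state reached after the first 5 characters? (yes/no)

no

State sequence: S0 -b-> S3 -a-> S3 -b-> S0 -c-> S2 -c-> S1

After x (step 4): S2. After xy (step 5): S1.
They differ (S2 ≠ S1), so y is not a cycle from the state after x; this split is not the one the pumping-lemma construction produces, and pumping y need not keep the string in L(N).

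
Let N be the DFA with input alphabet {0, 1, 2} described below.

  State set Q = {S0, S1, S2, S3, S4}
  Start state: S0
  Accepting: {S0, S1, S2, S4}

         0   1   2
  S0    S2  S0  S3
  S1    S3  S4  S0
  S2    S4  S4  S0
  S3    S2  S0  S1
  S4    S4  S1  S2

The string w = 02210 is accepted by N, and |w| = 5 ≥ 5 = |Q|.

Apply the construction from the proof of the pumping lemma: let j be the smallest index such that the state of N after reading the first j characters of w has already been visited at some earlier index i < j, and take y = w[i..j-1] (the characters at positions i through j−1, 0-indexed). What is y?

Run of N on w = 0 2 2 1 0:
  step 0: S0  (start)
  step 1: S2  (read 0: S0→S2)
  step 2: S0  (read 2: S2→S0)   ← first repeat (S0 seen earlier)
  step 3: S3  (read 2: S0→S3)
  step 4: S0  (read 1: S3→S0)
  step 5: S2  (read 0: S0→S2)

So i = 0, j = 2, giving x = w[0:0] = ε, y = w[0:2] = 02, z = w[2:5] = 210.
Check: |xy| = 2 ≤ 5 and |y| = 2 ≥ 1. Reading y takes N from S0 back to S0, so every xyⁱz is accepted.

02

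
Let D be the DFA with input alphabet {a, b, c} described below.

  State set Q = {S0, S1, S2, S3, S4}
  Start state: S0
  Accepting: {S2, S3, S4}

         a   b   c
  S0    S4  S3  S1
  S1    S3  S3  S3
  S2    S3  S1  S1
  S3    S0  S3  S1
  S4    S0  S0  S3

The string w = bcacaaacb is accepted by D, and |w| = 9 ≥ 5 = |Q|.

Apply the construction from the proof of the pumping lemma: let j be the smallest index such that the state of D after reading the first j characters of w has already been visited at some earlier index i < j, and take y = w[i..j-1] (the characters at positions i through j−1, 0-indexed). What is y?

Run of D on w = b c a c a a a c b:
  step 0: S0  (start)
  step 1: S3  (read b: S0→S3)
  step 2: S1  (read c: S3→S1)
  step 3: S3  (read a: S1→S3)   ← first repeat (S3 seen earlier)
  step 4: S1  (read c: S3→S1)
  step 5: S3  (read a: S1→S3)
  step 6: S0  (read a: S3→S0)
  step 7: S4  (read a: S0→S4)
  step 8: S3  (read c: S4→S3)
  step 9: S3  (read b: S3→S3)

So i = 1, j = 3, giving x = w[0:1] = b, y = w[1:3] = ca, z = w[3:9] = caaacb.
Check: |xy| = 3 ≤ 5 and |y| = 2 ≥ 1. Reading y takes D from S3 back to S3, so every xyⁱz is accepted.
The DFA has 5 states, so the proof of the pumping lemma guarantees a repeated state among the first 5+1 visited; the segment between the two visits is the pumpable y.

ca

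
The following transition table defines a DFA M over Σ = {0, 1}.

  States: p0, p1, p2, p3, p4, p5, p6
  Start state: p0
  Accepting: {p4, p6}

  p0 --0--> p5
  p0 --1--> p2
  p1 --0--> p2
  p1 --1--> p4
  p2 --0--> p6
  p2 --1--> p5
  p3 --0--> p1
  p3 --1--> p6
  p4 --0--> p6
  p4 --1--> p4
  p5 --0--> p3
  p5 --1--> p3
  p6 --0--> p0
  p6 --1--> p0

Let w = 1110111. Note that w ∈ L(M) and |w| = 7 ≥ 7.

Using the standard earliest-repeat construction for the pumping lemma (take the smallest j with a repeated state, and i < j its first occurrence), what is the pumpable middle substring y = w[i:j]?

1

State sequence: p0 -1-> p2 -1-> p5 -1-> p3 -0-> p1 -1-> p4 -1-> p4 -1-> p4
First repeat at step 6: p4 was already visited.

So i = 5, j = 6, giving x = w[0:5] = 11101, y = w[5:6] = 1, z = w[6:7] = 1.
Check: |xy| = 6 ≤ 7 and |y| = 1 ≥ 1. Reading y takes M from p4 back to p4, so every xyⁱz is accepted.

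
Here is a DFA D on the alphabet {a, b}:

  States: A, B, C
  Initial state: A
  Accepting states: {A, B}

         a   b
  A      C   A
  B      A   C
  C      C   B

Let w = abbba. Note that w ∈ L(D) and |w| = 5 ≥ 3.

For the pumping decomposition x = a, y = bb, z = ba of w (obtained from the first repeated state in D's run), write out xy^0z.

xy⁰z = xz = a·ba = aba.
Reading y = bb takes D from C back to C, so after x the machine is still in C, and z then leads to the accepting state A. Hence aba ∈ L(D).

aba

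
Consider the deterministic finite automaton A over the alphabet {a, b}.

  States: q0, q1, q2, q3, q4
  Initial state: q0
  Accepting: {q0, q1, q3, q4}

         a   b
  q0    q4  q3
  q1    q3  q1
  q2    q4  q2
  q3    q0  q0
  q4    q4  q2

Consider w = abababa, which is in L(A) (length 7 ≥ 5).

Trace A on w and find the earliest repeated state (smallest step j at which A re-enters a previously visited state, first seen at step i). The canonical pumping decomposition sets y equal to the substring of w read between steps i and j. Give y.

ba

Run of A on w = a b a b a b a:
  step 0: q0  (start)
  step 1: q4  (read a: q0→q4)
  step 2: q2  (read b: q4→q2)
  step 3: q4  (read a: q2→q4)   ← first repeat (q4 seen earlier)
  step 4: q2  (read b: q4→q2)
  step 5: q4  (read a: q2→q4)
  step 6: q2  (read b: q4→q2)
  step 7: q4  (read a: q2→q4)

So i = 1, j = 3, giving x = w[0:1] = a, y = w[1:3] = ba, z = w[3:7] = baba.
Check: |xy| = 3 ≤ 5 and |y| = 2 ≥ 1. Reading y takes A from q4 back to q4, so every xyⁱz is accepted.
The DFA has 5 states, so the proof of the pumping lemma guarantees a repeated state among the first 5+1 visited; the segment between the two visits is the pumpable y.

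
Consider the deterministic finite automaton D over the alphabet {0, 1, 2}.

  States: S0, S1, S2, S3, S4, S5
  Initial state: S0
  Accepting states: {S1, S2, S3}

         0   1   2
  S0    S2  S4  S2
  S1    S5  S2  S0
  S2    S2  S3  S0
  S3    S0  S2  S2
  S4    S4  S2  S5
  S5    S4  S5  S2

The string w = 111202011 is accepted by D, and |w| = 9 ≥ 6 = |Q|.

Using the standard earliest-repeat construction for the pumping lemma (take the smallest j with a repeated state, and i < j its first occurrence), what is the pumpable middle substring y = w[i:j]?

Run of D on w = 1 1 1 2 0 2 0 1 1:
  step 0: S0  (start)
  step 1: S4  (read 1: S0→S4)
  step 2: S2  (read 1: S4→S2)
  step 3: S3  (read 1: S2→S3)
  step 4: S2  (read 2: S3→S2)   ← first repeat (S2 seen earlier)
  step 5: S2  (read 0: S2→S2)
  step 6: S0  (read 2: S2→S0)
  step 7: S2  (read 0: S0→S2)
  step 8: S3  (read 1: S2→S3)
  step 9: S2  (read 1: S3→S2)

So i = 2, j = 4, giving x = w[0:2] = 11, y = w[2:4] = 12, z = w[4:9] = 02011.
Check: |xy| = 4 ≤ 6 and |y| = 2 ≥ 1. Reading y takes D from S2 back to S2, so every xyⁱz is accepted.

12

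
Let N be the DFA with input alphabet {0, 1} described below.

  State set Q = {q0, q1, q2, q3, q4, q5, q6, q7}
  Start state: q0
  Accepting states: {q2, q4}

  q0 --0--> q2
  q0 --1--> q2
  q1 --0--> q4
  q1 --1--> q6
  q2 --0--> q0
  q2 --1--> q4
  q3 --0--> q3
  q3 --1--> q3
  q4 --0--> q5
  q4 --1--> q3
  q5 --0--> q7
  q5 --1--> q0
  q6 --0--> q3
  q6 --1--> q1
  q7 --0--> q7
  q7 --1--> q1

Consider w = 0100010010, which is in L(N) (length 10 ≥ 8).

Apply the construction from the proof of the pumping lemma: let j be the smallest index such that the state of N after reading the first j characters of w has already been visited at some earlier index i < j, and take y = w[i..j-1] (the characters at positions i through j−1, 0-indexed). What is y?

0

State sequence: q0 -0-> q2 -1-> q4 -0-> q5 -0-> q7 -0-> q7 -1-> q1 -0-> q4 -0-> q5 -1-> q0 -0-> q2
First repeat at step 5: q7 was already visited.

So i = 4, j = 5, giving x = w[0:4] = 0100, y = w[4:5] = 0, z = w[5:10] = 10010.
Check: |xy| = 5 ≤ 8 and |y| = 1 ≥ 1. Reading y takes N from q7 back to q7, so every xyⁱz is accepted.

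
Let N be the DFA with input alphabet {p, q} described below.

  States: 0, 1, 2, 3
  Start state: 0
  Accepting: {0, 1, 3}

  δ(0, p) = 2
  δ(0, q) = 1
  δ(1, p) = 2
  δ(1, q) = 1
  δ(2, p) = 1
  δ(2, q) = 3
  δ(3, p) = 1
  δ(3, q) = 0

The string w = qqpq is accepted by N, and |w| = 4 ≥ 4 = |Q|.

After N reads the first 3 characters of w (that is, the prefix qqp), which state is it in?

State sequence: 0 -q-> 1 -q-> 1 -p-> 2

After reading 3 characters, N is in state 2.
(This kind of state-tracing is the core of the pumping-lemma construction: with 4 states, pigeonhole forces a repeat within the first 4 steps.)

2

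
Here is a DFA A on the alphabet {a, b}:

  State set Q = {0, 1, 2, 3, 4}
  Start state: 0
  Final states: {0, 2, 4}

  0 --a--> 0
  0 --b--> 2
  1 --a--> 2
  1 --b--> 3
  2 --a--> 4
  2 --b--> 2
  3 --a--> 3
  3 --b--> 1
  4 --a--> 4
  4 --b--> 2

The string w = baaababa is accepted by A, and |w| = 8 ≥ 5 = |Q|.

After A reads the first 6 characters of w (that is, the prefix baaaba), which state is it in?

Run of A on the first 6 characters of w = b a a a b a:
  step 0: 0  (start)
  step 1: 2  (read b: 0→2)
  step 2: 4  (read a: 2→4)
  step 3: 4  (read a: 4→4)
  step 4: 4  (read a: 4→4)
  step 5: 2  (read b: 4→2)
  step 6: 4  (read a: 2→4)

After reading 6 characters, A is in state 4.

4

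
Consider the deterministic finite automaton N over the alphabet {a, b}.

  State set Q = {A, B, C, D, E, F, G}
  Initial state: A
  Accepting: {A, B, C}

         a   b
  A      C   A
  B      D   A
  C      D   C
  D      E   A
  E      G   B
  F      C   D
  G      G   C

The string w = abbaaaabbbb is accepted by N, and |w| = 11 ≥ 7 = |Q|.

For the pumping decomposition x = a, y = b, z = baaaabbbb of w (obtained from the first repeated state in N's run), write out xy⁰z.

abaaaabbbb

xy⁰z = xz = a·baaaabbbb = abaaaabbbb.
Reading y = b takes N from C back to C, so after x the machine is still in C, and z then leads to the accepting state C. Hence abaaaabbbb ∈ L(N).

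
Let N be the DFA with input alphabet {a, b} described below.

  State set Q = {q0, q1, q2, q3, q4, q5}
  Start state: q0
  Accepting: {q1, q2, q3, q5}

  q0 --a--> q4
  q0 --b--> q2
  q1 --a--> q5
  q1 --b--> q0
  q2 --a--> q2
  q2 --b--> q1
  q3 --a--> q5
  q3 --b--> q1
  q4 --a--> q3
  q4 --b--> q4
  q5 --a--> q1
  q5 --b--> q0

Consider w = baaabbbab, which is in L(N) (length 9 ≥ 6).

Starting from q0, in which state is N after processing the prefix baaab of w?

q1

State sequence: q0 -b-> q2 -a-> q2 -a-> q2 -a-> q2 -b-> q1

After reading 5 characters, N is in state q1.
(This kind of state-tracing is the core of the pumping-lemma construction: with 6 states, pigeonhole forces a repeat within the first 6 steps.)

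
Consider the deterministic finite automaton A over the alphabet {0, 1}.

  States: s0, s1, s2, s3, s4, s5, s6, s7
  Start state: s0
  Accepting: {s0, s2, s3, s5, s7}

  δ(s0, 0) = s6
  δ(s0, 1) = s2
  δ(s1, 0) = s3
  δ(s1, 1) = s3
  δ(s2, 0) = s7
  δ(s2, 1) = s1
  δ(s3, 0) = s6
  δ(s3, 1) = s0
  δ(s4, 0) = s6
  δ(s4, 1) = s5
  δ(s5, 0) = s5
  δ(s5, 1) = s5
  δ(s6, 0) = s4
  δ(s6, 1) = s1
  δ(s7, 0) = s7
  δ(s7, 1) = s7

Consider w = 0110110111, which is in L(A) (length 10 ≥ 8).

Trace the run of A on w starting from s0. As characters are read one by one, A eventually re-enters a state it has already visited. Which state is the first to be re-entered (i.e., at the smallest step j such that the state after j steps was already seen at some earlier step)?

s6

State sequence: s0 -0-> s6 -1-> s1 -1-> s3 -0-> s6 -1-> s1 -1-> s3 -0-> s6 -1-> s1 -1-> s3 -1-> s0
First repeat at step 4: s6 was already visited.

The earliest repeat is at step j = 4: A is in s6, which it already visited at step i = 1.
Pumping length from the standard proof: p = 8 (the number of states). The repeated state found above gives |xy| = j ≤ 8 and |y| = j − i ≥ 1.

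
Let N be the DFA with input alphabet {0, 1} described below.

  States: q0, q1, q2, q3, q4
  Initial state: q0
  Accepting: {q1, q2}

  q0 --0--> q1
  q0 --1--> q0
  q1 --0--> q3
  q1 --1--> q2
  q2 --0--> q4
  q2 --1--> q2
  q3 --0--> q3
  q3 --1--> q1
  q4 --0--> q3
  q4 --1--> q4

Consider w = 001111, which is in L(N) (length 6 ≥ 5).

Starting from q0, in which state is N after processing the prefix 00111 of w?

State sequence: q0 -0-> q1 -0-> q3 -1-> q1 -1-> q2 -1-> q2

After reading 5 characters, N is in state q2.

q2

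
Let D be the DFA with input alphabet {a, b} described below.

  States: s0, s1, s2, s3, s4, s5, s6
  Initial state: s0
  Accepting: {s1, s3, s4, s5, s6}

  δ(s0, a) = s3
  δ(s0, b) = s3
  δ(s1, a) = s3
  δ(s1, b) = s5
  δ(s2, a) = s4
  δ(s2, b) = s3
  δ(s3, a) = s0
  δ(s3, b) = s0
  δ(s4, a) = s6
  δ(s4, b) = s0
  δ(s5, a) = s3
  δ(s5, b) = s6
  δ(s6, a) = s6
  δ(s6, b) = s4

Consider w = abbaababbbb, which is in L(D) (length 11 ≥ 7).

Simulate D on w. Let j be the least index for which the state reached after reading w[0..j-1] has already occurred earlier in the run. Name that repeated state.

s0

Run of D on w = a b b a a b a b b b b:
  step 0: s0  (start)
  step 1: s3  (read a: s0→s3)
  step 2: s0  (read b: s3→s0)   ← first repeat (s0 seen earlier)
  step 3: s3  (read b: s0→s3)
  step 4: s0  (read a: s3→s0)
  step 5: s3  (read a: s0→s3)
  step 6: s0  (read b: s3→s0)
  step 7: s3  (read a: s0→s3)
  step 8: s0  (read b: s3→s0)
  step 9: s3  (read b: s0→s3)
  step 10: s0  (read b: s3→s0)
  step 11: s3  (read b: s0→s3)

The earliest repeat is at step j = 2: D is in s0, which it already visited at step i = 0.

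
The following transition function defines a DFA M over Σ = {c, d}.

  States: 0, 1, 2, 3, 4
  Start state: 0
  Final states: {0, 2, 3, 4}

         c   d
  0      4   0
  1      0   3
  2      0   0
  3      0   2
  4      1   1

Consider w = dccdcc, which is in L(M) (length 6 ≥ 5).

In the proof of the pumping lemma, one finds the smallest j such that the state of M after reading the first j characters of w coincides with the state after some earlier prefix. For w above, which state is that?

0

State sequence: 0 -d-> 0 -c-> 4 -c-> 1 -d-> 3 -c-> 0 -c-> 4
First repeat at step 1: 0 was already visited.

The earliest repeat is at step j = 1: M is in 0, which it already visited at step i = 0.
The DFA has 5 states, so the proof of the pumping lemma guarantees a repeated state among the first 5+1 visited; the segment between the two visits is the pumpable y.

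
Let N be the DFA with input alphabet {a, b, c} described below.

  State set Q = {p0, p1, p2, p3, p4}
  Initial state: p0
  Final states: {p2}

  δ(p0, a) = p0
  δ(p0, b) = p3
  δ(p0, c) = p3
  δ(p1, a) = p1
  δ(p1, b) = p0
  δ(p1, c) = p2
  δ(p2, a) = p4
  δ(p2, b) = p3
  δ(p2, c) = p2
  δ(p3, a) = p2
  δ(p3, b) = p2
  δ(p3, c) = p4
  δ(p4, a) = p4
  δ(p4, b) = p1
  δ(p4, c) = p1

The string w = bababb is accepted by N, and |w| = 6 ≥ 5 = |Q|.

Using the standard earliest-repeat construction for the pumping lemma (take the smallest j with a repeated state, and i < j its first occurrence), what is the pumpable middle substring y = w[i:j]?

State sequence: p0 -b-> p3 -a-> p2 -b-> p3 -a-> p2 -b-> p3 -b-> p2
First repeat at step 3: p3 was already visited.

So i = 1, j = 3, giving x = w[0:1] = b, y = w[1:3] = ab, z = w[3:6] = abb.
Check: |xy| = 3 ≤ 5 and |y| = 2 ≥ 1. Reading y takes N from p3 back to p3, so every xyⁱz is accepted.

ab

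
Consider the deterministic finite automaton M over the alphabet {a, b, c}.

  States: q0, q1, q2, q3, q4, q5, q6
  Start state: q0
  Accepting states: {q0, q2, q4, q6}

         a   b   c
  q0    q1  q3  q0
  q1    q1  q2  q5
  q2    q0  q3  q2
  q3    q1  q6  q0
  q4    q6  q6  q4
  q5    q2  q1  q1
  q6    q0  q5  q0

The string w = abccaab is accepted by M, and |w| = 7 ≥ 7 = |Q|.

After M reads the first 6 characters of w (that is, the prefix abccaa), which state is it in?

q1

State sequence: q0 -a-> q1 -b-> q2 -c-> q2 -c-> q2 -a-> q0 -a-> q1

After reading 6 characters, M is in state q1.
(This kind of state-tracing is the core of the pumping-lemma construction: with 7 states, pigeonhole forces a repeat within the first 7 steps.)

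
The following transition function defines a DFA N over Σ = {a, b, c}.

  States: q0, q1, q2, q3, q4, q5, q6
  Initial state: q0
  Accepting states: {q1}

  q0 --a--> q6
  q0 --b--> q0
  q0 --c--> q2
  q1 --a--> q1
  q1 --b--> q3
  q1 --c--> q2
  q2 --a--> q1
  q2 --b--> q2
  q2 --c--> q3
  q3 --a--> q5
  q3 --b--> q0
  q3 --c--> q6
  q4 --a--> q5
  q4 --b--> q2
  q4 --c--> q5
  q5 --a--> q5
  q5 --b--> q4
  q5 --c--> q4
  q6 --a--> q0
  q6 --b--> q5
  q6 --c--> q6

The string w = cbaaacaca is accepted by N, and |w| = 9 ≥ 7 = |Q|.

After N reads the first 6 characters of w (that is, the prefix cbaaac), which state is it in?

q2

Run of N on the first 6 characters of w = c b a a a c:
  step 0: q0  (start)
  step 1: q2  (read c: q0→q2)
  step 2: q2  (read b: q2→q2)
  step 3: q1  (read a: q2→q1)
  step 4: q1  (read a: q1→q1)
  step 5: q1  (read a: q1→q1)
  step 6: q2  (read c: q1→q2)

After reading 6 characters, N is in state q2.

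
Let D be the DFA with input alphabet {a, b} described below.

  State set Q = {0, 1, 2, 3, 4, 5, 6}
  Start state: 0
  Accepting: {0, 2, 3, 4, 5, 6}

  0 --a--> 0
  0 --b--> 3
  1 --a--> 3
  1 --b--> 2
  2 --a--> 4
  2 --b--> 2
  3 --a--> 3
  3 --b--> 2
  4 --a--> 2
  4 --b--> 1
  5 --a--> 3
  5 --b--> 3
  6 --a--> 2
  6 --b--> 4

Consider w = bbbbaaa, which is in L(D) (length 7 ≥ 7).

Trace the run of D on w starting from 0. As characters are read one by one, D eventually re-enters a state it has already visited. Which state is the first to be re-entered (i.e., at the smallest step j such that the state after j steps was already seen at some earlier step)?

Run of D on w = b b b b a a a:
  step 0: 0  (start)
  step 1: 3  (read b: 0→3)
  step 2: 2  (read b: 3→2)
  step 3: 2  (read b: 2→2)   ← first repeat (2 seen earlier)
  step 4: 2  (read b: 2→2)
  step 5: 4  (read a: 2→4)
  step 6: 2  (read a: 4→2)
  step 7: 4  (read a: 2→4)

The earliest repeat is at step j = 3: D is in 2, which it already visited at step i = 2.
Since D has 7 states, any run of length ≥ 7 visits 7+1 states, so by pigeonhole some state repeats within the first 7 steps — that repeat gives the pumpable loop.

2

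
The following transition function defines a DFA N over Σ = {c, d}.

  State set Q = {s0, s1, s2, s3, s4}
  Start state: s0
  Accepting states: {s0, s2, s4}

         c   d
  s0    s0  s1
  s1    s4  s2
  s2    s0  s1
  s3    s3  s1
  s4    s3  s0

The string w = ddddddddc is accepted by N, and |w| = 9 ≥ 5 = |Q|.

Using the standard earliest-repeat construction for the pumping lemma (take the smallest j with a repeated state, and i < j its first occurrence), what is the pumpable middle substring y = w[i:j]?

State sequence: s0 -d-> s1 -d-> s2 -d-> s1 -d-> s2 -d-> s1 -d-> s2 -d-> s1 -d-> s2 -c-> s0
First repeat at step 3: s1 was already visited.

So i = 1, j = 3, giving x = w[0:1] = d, y = w[1:3] = dd, z = w[3:9] = dddddc.
Check: |xy| = 3 ≤ 5 and |y| = 2 ≥ 1. Reading y takes N from s1 back to s1, so every xyⁱz is accepted.
Pumping length from the standard proof: p = 5 (the number of states). The repeated state found above gives |xy| = j ≤ 5 and |y| = j − i ≥ 1.

dd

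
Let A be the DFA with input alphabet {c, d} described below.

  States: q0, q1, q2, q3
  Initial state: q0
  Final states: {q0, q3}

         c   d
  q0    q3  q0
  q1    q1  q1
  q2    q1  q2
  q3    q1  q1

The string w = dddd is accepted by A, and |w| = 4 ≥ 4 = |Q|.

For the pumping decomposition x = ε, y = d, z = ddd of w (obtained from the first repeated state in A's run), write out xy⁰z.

xy⁰z = xz = ε·ddd = ddd.
Reading y = d takes A from q0 back to q0, so after x the machine is still in q0, and z then leads to the accepting state q0. Hence ddd ∈ L(A).

ddd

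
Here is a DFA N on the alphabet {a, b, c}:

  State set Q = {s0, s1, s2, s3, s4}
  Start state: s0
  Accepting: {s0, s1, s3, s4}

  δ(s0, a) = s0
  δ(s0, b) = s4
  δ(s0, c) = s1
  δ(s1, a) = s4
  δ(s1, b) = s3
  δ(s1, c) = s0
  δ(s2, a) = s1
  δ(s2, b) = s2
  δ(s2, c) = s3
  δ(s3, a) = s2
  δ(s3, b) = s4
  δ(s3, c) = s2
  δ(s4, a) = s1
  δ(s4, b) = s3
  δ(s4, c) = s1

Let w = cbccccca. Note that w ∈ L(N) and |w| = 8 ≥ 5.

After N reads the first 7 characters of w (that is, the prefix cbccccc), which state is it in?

State sequence: s0 -c-> s1 -b-> s3 -c-> s2 -c-> s3 -c-> s2 -c-> s3 -c-> s2

After reading 7 characters, N is in state s2.

s2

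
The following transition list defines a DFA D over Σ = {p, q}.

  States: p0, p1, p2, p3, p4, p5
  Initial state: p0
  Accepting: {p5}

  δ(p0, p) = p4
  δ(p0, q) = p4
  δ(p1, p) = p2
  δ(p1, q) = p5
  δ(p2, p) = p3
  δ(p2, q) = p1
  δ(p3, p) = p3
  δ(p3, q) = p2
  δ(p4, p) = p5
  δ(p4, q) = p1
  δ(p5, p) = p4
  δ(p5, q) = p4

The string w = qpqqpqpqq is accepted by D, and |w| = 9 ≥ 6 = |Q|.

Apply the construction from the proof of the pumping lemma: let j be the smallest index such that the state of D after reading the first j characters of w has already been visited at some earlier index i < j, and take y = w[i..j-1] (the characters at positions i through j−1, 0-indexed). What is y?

pq

Run of D on w = q p q q p q p q q:
  step 0: p0  (start)
  step 1: p4  (read q: p0→p4)
  step 2: p5  (read p: p4→p5)
  step 3: p4  (read q: p5→p4)   ← first repeat (p4 seen earlier)
  step 4: p1  (read q: p4→p1)
  step 5: p2  (read p: p1→p2)
  step 6: p1  (read q: p2→p1)
  step 7: p2  (read p: p1→p2)
  step 8: p1  (read q: p2→p1)
  step 9: p5  (read q: p1→p5)

So i = 1, j = 3, giving x = w[0:1] = q, y = w[1:3] = pq, z = w[3:9] = qpqpqq.
Check: |xy| = 3 ≤ 6 and |y| = 2 ≥ 1. Reading y takes D from p4 back to p4, so every xyⁱz is accepted.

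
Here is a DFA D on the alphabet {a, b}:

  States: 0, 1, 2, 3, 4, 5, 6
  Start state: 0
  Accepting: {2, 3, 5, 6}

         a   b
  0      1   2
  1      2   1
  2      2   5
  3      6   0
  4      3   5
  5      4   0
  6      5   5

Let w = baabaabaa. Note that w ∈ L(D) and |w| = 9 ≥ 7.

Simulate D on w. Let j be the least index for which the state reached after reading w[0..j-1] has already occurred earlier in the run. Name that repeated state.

Run of D on w = b a a b a a b a a:
  step 0: 0  (start)
  step 1: 2  (read b: 0→2)
  step 2: 2  (read a: 2→2)   ← first repeat (2 seen earlier)
  step 3: 2  (read a: 2→2)
  step 4: 5  (read b: 2→5)
  step 5: 4  (read a: 5→4)
  step 6: 3  (read a: 4→3)
  step 7: 0  (read b: 3→0)
  step 8: 1  (read a: 0→1)
  step 9: 2  (read a: 1→2)

The earliest repeat is at step j = 2: D is in 2, which it already visited at step i = 1.
Pumping length from the standard proof: p = 7 (the number of states). The repeated state found above gives |xy| = j ≤ 7 and |y| = j − i ≥ 1.

2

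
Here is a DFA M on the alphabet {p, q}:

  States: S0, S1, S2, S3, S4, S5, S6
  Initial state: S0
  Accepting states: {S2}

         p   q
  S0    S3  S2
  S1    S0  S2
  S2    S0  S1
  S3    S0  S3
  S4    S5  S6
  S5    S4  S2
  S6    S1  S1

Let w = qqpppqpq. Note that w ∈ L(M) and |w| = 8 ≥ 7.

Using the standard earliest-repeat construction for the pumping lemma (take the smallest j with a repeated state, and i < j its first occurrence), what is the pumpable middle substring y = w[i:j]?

State sequence: S0 -q-> S2 -q-> S1 -p-> S0 -p-> S3 -p-> S0 -q-> S2 -p-> S0 -q-> S2
First repeat at step 3: S0 was already visited.

So i = 0, j = 3, giving x = w[0:0] = ε, y = w[0:3] = qqp, z = w[3:8] = ppqpq.
Check: |xy| = 3 ≤ 7 and |y| = 3 ≥ 1. Reading y takes M from S0 back to S0, so every xyⁱz is accepted.
Since M has 7 states, any run of length ≥ 7 visits 7+1 states, so by pigeonhole some state repeats within the first 7 steps — that repeat gives the pumpable loop.

qqp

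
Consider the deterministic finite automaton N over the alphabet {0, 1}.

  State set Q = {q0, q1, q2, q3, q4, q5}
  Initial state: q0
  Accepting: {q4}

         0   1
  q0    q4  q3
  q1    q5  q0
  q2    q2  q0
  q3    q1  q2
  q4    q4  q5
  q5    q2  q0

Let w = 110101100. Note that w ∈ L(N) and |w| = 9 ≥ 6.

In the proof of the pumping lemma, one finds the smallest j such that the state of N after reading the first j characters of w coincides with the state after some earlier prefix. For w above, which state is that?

q2

Run of N on w = 1 1 0 1 0 1 1 0 0:
  step 0: q0  (start)
  step 1: q3  (read 1: q0→q3)
  step 2: q2  (read 1: q3→q2)
  step 3: q2  (read 0: q2→q2)   ← first repeat (q2 seen earlier)
  step 4: q0  (read 1: q2→q0)
  step 5: q4  (read 0: q0→q4)
  step 6: q5  (read 1: q4→q5)
  step 7: q0  (read 1: q5→q0)
  step 8: q4  (read 0: q0→q4)
  step 9: q4  (read 0: q4→q4)

The earliest repeat is at step j = 3: N is in q2, which it already visited at step i = 2.
The DFA has 6 states, so the proof of the pumping lemma guarantees a repeated state among the first 6+1 visited; the segment between the two visits is the pumpable y.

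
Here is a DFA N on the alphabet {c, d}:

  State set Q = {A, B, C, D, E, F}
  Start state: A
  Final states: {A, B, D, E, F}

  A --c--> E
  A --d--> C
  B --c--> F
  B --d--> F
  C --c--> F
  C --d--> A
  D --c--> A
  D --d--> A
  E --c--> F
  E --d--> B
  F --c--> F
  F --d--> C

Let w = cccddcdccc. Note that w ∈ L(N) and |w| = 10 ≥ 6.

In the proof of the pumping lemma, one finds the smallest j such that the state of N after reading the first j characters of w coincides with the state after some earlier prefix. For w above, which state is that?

State sequence: A -c-> E -c-> F -c-> F -d-> C -d-> A -c-> E -d-> B -c-> F -c-> F -c-> F
First repeat at step 3: F was already visited.

The earliest repeat is at step j = 3: N is in F, which it already visited at step i = 2.
With |Q| = 6, pigeonhole forces a state repeat no later than step 6; the substring read between the first and second visits to that state can be pumped.

F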